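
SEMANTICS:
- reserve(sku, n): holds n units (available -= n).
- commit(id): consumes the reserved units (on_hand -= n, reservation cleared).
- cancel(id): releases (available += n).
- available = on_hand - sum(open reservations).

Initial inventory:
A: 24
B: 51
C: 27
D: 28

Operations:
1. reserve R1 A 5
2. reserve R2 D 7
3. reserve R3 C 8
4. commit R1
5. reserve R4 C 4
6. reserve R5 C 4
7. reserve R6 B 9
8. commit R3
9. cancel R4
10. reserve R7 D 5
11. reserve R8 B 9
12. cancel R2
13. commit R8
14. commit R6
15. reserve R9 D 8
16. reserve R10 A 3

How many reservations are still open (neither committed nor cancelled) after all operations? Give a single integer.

Answer: 4

Derivation:
Step 1: reserve R1 A 5 -> on_hand[A=24 B=51 C=27 D=28] avail[A=19 B=51 C=27 D=28] open={R1}
Step 2: reserve R2 D 7 -> on_hand[A=24 B=51 C=27 D=28] avail[A=19 B=51 C=27 D=21] open={R1,R2}
Step 3: reserve R3 C 8 -> on_hand[A=24 B=51 C=27 D=28] avail[A=19 B=51 C=19 D=21] open={R1,R2,R3}
Step 4: commit R1 -> on_hand[A=19 B=51 C=27 D=28] avail[A=19 B=51 C=19 D=21] open={R2,R3}
Step 5: reserve R4 C 4 -> on_hand[A=19 B=51 C=27 D=28] avail[A=19 B=51 C=15 D=21] open={R2,R3,R4}
Step 6: reserve R5 C 4 -> on_hand[A=19 B=51 C=27 D=28] avail[A=19 B=51 C=11 D=21] open={R2,R3,R4,R5}
Step 7: reserve R6 B 9 -> on_hand[A=19 B=51 C=27 D=28] avail[A=19 B=42 C=11 D=21] open={R2,R3,R4,R5,R6}
Step 8: commit R3 -> on_hand[A=19 B=51 C=19 D=28] avail[A=19 B=42 C=11 D=21] open={R2,R4,R5,R6}
Step 9: cancel R4 -> on_hand[A=19 B=51 C=19 D=28] avail[A=19 B=42 C=15 D=21] open={R2,R5,R6}
Step 10: reserve R7 D 5 -> on_hand[A=19 B=51 C=19 D=28] avail[A=19 B=42 C=15 D=16] open={R2,R5,R6,R7}
Step 11: reserve R8 B 9 -> on_hand[A=19 B=51 C=19 D=28] avail[A=19 B=33 C=15 D=16] open={R2,R5,R6,R7,R8}
Step 12: cancel R2 -> on_hand[A=19 B=51 C=19 D=28] avail[A=19 B=33 C=15 D=23] open={R5,R6,R7,R8}
Step 13: commit R8 -> on_hand[A=19 B=42 C=19 D=28] avail[A=19 B=33 C=15 D=23] open={R5,R6,R7}
Step 14: commit R6 -> on_hand[A=19 B=33 C=19 D=28] avail[A=19 B=33 C=15 D=23] open={R5,R7}
Step 15: reserve R9 D 8 -> on_hand[A=19 B=33 C=19 D=28] avail[A=19 B=33 C=15 D=15] open={R5,R7,R9}
Step 16: reserve R10 A 3 -> on_hand[A=19 B=33 C=19 D=28] avail[A=16 B=33 C=15 D=15] open={R10,R5,R7,R9}
Open reservations: ['R10', 'R5', 'R7', 'R9'] -> 4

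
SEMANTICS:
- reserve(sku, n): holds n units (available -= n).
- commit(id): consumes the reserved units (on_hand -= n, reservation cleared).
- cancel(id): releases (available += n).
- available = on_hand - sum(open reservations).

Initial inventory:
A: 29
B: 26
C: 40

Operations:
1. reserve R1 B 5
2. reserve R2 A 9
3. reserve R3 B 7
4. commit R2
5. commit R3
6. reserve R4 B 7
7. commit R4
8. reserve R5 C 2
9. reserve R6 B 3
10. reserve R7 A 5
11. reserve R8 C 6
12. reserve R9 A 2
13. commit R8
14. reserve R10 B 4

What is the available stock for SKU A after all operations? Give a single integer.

Step 1: reserve R1 B 5 -> on_hand[A=29 B=26 C=40] avail[A=29 B=21 C=40] open={R1}
Step 2: reserve R2 A 9 -> on_hand[A=29 B=26 C=40] avail[A=20 B=21 C=40] open={R1,R2}
Step 3: reserve R3 B 7 -> on_hand[A=29 B=26 C=40] avail[A=20 B=14 C=40] open={R1,R2,R3}
Step 4: commit R2 -> on_hand[A=20 B=26 C=40] avail[A=20 B=14 C=40] open={R1,R3}
Step 5: commit R3 -> on_hand[A=20 B=19 C=40] avail[A=20 B=14 C=40] open={R1}
Step 6: reserve R4 B 7 -> on_hand[A=20 B=19 C=40] avail[A=20 B=7 C=40] open={R1,R4}
Step 7: commit R4 -> on_hand[A=20 B=12 C=40] avail[A=20 B=7 C=40] open={R1}
Step 8: reserve R5 C 2 -> on_hand[A=20 B=12 C=40] avail[A=20 B=7 C=38] open={R1,R5}
Step 9: reserve R6 B 3 -> on_hand[A=20 B=12 C=40] avail[A=20 B=4 C=38] open={R1,R5,R6}
Step 10: reserve R7 A 5 -> on_hand[A=20 B=12 C=40] avail[A=15 B=4 C=38] open={R1,R5,R6,R7}
Step 11: reserve R8 C 6 -> on_hand[A=20 B=12 C=40] avail[A=15 B=4 C=32] open={R1,R5,R6,R7,R8}
Step 12: reserve R9 A 2 -> on_hand[A=20 B=12 C=40] avail[A=13 B=4 C=32] open={R1,R5,R6,R7,R8,R9}
Step 13: commit R8 -> on_hand[A=20 B=12 C=34] avail[A=13 B=4 C=32] open={R1,R5,R6,R7,R9}
Step 14: reserve R10 B 4 -> on_hand[A=20 B=12 C=34] avail[A=13 B=0 C=32] open={R1,R10,R5,R6,R7,R9}
Final available[A] = 13

Answer: 13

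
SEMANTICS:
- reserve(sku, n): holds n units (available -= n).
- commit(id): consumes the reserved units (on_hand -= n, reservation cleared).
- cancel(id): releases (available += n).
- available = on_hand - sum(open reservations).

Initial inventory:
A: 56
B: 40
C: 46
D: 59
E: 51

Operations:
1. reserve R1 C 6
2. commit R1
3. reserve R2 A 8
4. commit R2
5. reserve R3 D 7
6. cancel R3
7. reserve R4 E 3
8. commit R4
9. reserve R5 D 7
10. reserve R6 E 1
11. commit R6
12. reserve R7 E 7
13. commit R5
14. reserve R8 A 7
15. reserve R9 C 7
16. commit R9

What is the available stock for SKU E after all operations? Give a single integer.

Answer: 40

Derivation:
Step 1: reserve R1 C 6 -> on_hand[A=56 B=40 C=46 D=59 E=51] avail[A=56 B=40 C=40 D=59 E=51] open={R1}
Step 2: commit R1 -> on_hand[A=56 B=40 C=40 D=59 E=51] avail[A=56 B=40 C=40 D=59 E=51] open={}
Step 3: reserve R2 A 8 -> on_hand[A=56 B=40 C=40 D=59 E=51] avail[A=48 B=40 C=40 D=59 E=51] open={R2}
Step 4: commit R2 -> on_hand[A=48 B=40 C=40 D=59 E=51] avail[A=48 B=40 C=40 D=59 E=51] open={}
Step 5: reserve R3 D 7 -> on_hand[A=48 B=40 C=40 D=59 E=51] avail[A=48 B=40 C=40 D=52 E=51] open={R3}
Step 6: cancel R3 -> on_hand[A=48 B=40 C=40 D=59 E=51] avail[A=48 B=40 C=40 D=59 E=51] open={}
Step 7: reserve R4 E 3 -> on_hand[A=48 B=40 C=40 D=59 E=51] avail[A=48 B=40 C=40 D=59 E=48] open={R4}
Step 8: commit R4 -> on_hand[A=48 B=40 C=40 D=59 E=48] avail[A=48 B=40 C=40 D=59 E=48] open={}
Step 9: reserve R5 D 7 -> on_hand[A=48 B=40 C=40 D=59 E=48] avail[A=48 B=40 C=40 D=52 E=48] open={R5}
Step 10: reserve R6 E 1 -> on_hand[A=48 B=40 C=40 D=59 E=48] avail[A=48 B=40 C=40 D=52 E=47] open={R5,R6}
Step 11: commit R6 -> on_hand[A=48 B=40 C=40 D=59 E=47] avail[A=48 B=40 C=40 D=52 E=47] open={R5}
Step 12: reserve R7 E 7 -> on_hand[A=48 B=40 C=40 D=59 E=47] avail[A=48 B=40 C=40 D=52 E=40] open={R5,R7}
Step 13: commit R5 -> on_hand[A=48 B=40 C=40 D=52 E=47] avail[A=48 B=40 C=40 D=52 E=40] open={R7}
Step 14: reserve R8 A 7 -> on_hand[A=48 B=40 C=40 D=52 E=47] avail[A=41 B=40 C=40 D=52 E=40] open={R7,R8}
Step 15: reserve R9 C 7 -> on_hand[A=48 B=40 C=40 D=52 E=47] avail[A=41 B=40 C=33 D=52 E=40] open={R7,R8,R9}
Step 16: commit R9 -> on_hand[A=48 B=40 C=33 D=52 E=47] avail[A=41 B=40 C=33 D=52 E=40] open={R7,R8}
Final available[E] = 40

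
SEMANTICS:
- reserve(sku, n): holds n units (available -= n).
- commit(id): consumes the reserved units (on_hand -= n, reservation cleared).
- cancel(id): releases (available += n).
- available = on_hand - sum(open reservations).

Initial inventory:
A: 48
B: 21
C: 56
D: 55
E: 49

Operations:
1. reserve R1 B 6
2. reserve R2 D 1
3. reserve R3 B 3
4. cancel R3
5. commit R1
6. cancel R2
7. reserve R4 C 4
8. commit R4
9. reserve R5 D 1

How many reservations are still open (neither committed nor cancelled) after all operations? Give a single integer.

Step 1: reserve R1 B 6 -> on_hand[A=48 B=21 C=56 D=55 E=49] avail[A=48 B=15 C=56 D=55 E=49] open={R1}
Step 2: reserve R2 D 1 -> on_hand[A=48 B=21 C=56 D=55 E=49] avail[A=48 B=15 C=56 D=54 E=49] open={R1,R2}
Step 3: reserve R3 B 3 -> on_hand[A=48 B=21 C=56 D=55 E=49] avail[A=48 B=12 C=56 D=54 E=49] open={R1,R2,R3}
Step 4: cancel R3 -> on_hand[A=48 B=21 C=56 D=55 E=49] avail[A=48 B=15 C=56 D=54 E=49] open={R1,R2}
Step 5: commit R1 -> on_hand[A=48 B=15 C=56 D=55 E=49] avail[A=48 B=15 C=56 D=54 E=49] open={R2}
Step 6: cancel R2 -> on_hand[A=48 B=15 C=56 D=55 E=49] avail[A=48 B=15 C=56 D=55 E=49] open={}
Step 7: reserve R4 C 4 -> on_hand[A=48 B=15 C=56 D=55 E=49] avail[A=48 B=15 C=52 D=55 E=49] open={R4}
Step 8: commit R4 -> on_hand[A=48 B=15 C=52 D=55 E=49] avail[A=48 B=15 C=52 D=55 E=49] open={}
Step 9: reserve R5 D 1 -> on_hand[A=48 B=15 C=52 D=55 E=49] avail[A=48 B=15 C=52 D=54 E=49] open={R5}
Open reservations: ['R5'] -> 1

Answer: 1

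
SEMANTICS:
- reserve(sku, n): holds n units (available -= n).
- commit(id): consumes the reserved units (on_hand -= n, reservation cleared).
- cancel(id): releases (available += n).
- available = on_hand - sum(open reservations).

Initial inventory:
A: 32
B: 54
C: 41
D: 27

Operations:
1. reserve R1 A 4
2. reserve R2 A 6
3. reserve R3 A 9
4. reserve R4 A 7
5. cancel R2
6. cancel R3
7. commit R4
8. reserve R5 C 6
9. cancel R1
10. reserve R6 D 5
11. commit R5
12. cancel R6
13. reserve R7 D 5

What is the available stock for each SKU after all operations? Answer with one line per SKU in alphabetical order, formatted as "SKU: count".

Step 1: reserve R1 A 4 -> on_hand[A=32 B=54 C=41 D=27] avail[A=28 B=54 C=41 D=27] open={R1}
Step 2: reserve R2 A 6 -> on_hand[A=32 B=54 C=41 D=27] avail[A=22 B=54 C=41 D=27] open={R1,R2}
Step 3: reserve R3 A 9 -> on_hand[A=32 B=54 C=41 D=27] avail[A=13 B=54 C=41 D=27] open={R1,R2,R3}
Step 4: reserve R4 A 7 -> on_hand[A=32 B=54 C=41 D=27] avail[A=6 B=54 C=41 D=27] open={R1,R2,R3,R4}
Step 5: cancel R2 -> on_hand[A=32 B=54 C=41 D=27] avail[A=12 B=54 C=41 D=27] open={R1,R3,R4}
Step 6: cancel R3 -> on_hand[A=32 B=54 C=41 D=27] avail[A=21 B=54 C=41 D=27] open={R1,R4}
Step 7: commit R4 -> on_hand[A=25 B=54 C=41 D=27] avail[A=21 B=54 C=41 D=27] open={R1}
Step 8: reserve R5 C 6 -> on_hand[A=25 B=54 C=41 D=27] avail[A=21 B=54 C=35 D=27] open={R1,R5}
Step 9: cancel R1 -> on_hand[A=25 B=54 C=41 D=27] avail[A=25 B=54 C=35 D=27] open={R5}
Step 10: reserve R6 D 5 -> on_hand[A=25 B=54 C=41 D=27] avail[A=25 B=54 C=35 D=22] open={R5,R6}
Step 11: commit R5 -> on_hand[A=25 B=54 C=35 D=27] avail[A=25 B=54 C=35 D=22] open={R6}
Step 12: cancel R6 -> on_hand[A=25 B=54 C=35 D=27] avail[A=25 B=54 C=35 D=27] open={}
Step 13: reserve R7 D 5 -> on_hand[A=25 B=54 C=35 D=27] avail[A=25 B=54 C=35 D=22] open={R7}

Answer: A: 25
B: 54
C: 35
D: 22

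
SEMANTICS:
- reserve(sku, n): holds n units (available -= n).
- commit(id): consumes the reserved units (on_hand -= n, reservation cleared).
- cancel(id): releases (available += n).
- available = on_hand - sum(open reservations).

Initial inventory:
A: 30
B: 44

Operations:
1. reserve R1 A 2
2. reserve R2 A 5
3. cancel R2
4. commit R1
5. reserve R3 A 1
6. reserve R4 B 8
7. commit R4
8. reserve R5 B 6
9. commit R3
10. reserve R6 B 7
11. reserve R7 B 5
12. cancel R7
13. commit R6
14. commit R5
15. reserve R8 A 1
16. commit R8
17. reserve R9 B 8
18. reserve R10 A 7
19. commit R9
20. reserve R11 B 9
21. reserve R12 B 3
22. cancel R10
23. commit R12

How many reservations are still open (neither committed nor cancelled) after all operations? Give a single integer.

Step 1: reserve R1 A 2 -> on_hand[A=30 B=44] avail[A=28 B=44] open={R1}
Step 2: reserve R2 A 5 -> on_hand[A=30 B=44] avail[A=23 B=44] open={R1,R2}
Step 3: cancel R2 -> on_hand[A=30 B=44] avail[A=28 B=44] open={R1}
Step 4: commit R1 -> on_hand[A=28 B=44] avail[A=28 B=44] open={}
Step 5: reserve R3 A 1 -> on_hand[A=28 B=44] avail[A=27 B=44] open={R3}
Step 6: reserve R4 B 8 -> on_hand[A=28 B=44] avail[A=27 B=36] open={R3,R4}
Step 7: commit R4 -> on_hand[A=28 B=36] avail[A=27 B=36] open={R3}
Step 8: reserve R5 B 6 -> on_hand[A=28 B=36] avail[A=27 B=30] open={R3,R5}
Step 9: commit R3 -> on_hand[A=27 B=36] avail[A=27 B=30] open={R5}
Step 10: reserve R6 B 7 -> on_hand[A=27 B=36] avail[A=27 B=23] open={R5,R6}
Step 11: reserve R7 B 5 -> on_hand[A=27 B=36] avail[A=27 B=18] open={R5,R6,R7}
Step 12: cancel R7 -> on_hand[A=27 B=36] avail[A=27 B=23] open={R5,R6}
Step 13: commit R6 -> on_hand[A=27 B=29] avail[A=27 B=23] open={R5}
Step 14: commit R5 -> on_hand[A=27 B=23] avail[A=27 B=23] open={}
Step 15: reserve R8 A 1 -> on_hand[A=27 B=23] avail[A=26 B=23] open={R8}
Step 16: commit R8 -> on_hand[A=26 B=23] avail[A=26 B=23] open={}
Step 17: reserve R9 B 8 -> on_hand[A=26 B=23] avail[A=26 B=15] open={R9}
Step 18: reserve R10 A 7 -> on_hand[A=26 B=23] avail[A=19 B=15] open={R10,R9}
Step 19: commit R9 -> on_hand[A=26 B=15] avail[A=19 B=15] open={R10}
Step 20: reserve R11 B 9 -> on_hand[A=26 B=15] avail[A=19 B=6] open={R10,R11}
Step 21: reserve R12 B 3 -> on_hand[A=26 B=15] avail[A=19 B=3] open={R10,R11,R12}
Step 22: cancel R10 -> on_hand[A=26 B=15] avail[A=26 B=3] open={R11,R12}
Step 23: commit R12 -> on_hand[A=26 B=12] avail[A=26 B=3] open={R11}
Open reservations: ['R11'] -> 1

Answer: 1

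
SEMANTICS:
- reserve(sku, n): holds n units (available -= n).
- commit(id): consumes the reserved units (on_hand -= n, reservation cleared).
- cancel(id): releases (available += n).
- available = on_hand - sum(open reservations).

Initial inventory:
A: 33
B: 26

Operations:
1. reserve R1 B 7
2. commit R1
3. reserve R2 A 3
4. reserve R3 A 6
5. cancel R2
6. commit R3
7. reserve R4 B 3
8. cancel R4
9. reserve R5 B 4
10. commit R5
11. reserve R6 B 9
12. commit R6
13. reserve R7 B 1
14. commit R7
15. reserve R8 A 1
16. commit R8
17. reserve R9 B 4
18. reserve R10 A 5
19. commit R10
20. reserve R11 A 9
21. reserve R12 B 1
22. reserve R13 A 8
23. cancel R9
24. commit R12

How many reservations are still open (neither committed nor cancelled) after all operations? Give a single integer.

Step 1: reserve R1 B 7 -> on_hand[A=33 B=26] avail[A=33 B=19] open={R1}
Step 2: commit R1 -> on_hand[A=33 B=19] avail[A=33 B=19] open={}
Step 3: reserve R2 A 3 -> on_hand[A=33 B=19] avail[A=30 B=19] open={R2}
Step 4: reserve R3 A 6 -> on_hand[A=33 B=19] avail[A=24 B=19] open={R2,R3}
Step 5: cancel R2 -> on_hand[A=33 B=19] avail[A=27 B=19] open={R3}
Step 6: commit R3 -> on_hand[A=27 B=19] avail[A=27 B=19] open={}
Step 7: reserve R4 B 3 -> on_hand[A=27 B=19] avail[A=27 B=16] open={R4}
Step 8: cancel R4 -> on_hand[A=27 B=19] avail[A=27 B=19] open={}
Step 9: reserve R5 B 4 -> on_hand[A=27 B=19] avail[A=27 B=15] open={R5}
Step 10: commit R5 -> on_hand[A=27 B=15] avail[A=27 B=15] open={}
Step 11: reserve R6 B 9 -> on_hand[A=27 B=15] avail[A=27 B=6] open={R6}
Step 12: commit R6 -> on_hand[A=27 B=6] avail[A=27 B=6] open={}
Step 13: reserve R7 B 1 -> on_hand[A=27 B=6] avail[A=27 B=5] open={R7}
Step 14: commit R7 -> on_hand[A=27 B=5] avail[A=27 B=5] open={}
Step 15: reserve R8 A 1 -> on_hand[A=27 B=5] avail[A=26 B=5] open={R8}
Step 16: commit R8 -> on_hand[A=26 B=5] avail[A=26 B=5] open={}
Step 17: reserve R9 B 4 -> on_hand[A=26 B=5] avail[A=26 B=1] open={R9}
Step 18: reserve R10 A 5 -> on_hand[A=26 B=5] avail[A=21 B=1] open={R10,R9}
Step 19: commit R10 -> on_hand[A=21 B=5] avail[A=21 B=1] open={R9}
Step 20: reserve R11 A 9 -> on_hand[A=21 B=5] avail[A=12 B=1] open={R11,R9}
Step 21: reserve R12 B 1 -> on_hand[A=21 B=5] avail[A=12 B=0] open={R11,R12,R9}
Step 22: reserve R13 A 8 -> on_hand[A=21 B=5] avail[A=4 B=0] open={R11,R12,R13,R9}
Step 23: cancel R9 -> on_hand[A=21 B=5] avail[A=4 B=4] open={R11,R12,R13}
Step 24: commit R12 -> on_hand[A=21 B=4] avail[A=4 B=4] open={R11,R13}
Open reservations: ['R11', 'R13'] -> 2

Answer: 2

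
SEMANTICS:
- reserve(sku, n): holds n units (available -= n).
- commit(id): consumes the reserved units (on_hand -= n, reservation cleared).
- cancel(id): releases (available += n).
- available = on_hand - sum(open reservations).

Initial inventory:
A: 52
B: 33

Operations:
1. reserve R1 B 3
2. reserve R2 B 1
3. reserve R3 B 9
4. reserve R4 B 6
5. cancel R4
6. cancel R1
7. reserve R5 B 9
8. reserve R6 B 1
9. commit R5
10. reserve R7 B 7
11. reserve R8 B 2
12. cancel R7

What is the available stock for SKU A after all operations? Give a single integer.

Step 1: reserve R1 B 3 -> on_hand[A=52 B=33] avail[A=52 B=30] open={R1}
Step 2: reserve R2 B 1 -> on_hand[A=52 B=33] avail[A=52 B=29] open={R1,R2}
Step 3: reserve R3 B 9 -> on_hand[A=52 B=33] avail[A=52 B=20] open={R1,R2,R3}
Step 4: reserve R4 B 6 -> on_hand[A=52 B=33] avail[A=52 B=14] open={R1,R2,R3,R4}
Step 5: cancel R4 -> on_hand[A=52 B=33] avail[A=52 B=20] open={R1,R2,R3}
Step 6: cancel R1 -> on_hand[A=52 B=33] avail[A=52 B=23] open={R2,R3}
Step 7: reserve R5 B 9 -> on_hand[A=52 B=33] avail[A=52 B=14] open={R2,R3,R5}
Step 8: reserve R6 B 1 -> on_hand[A=52 B=33] avail[A=52 B=13] open={R2,R3,R5,R6}
Step 9: commit R5 -> on_hand[A=52 B=24] avail[A=52 B=13] open={R2,R3,R6}
Step 10: reserve R7 B 7 -> on_hand[A=52 B=24] avail[A=52 B=6] open={R2,R3,R6,R7}
Step 11: reserve R8 B 2 -> on_hand[A=52 B=24] avail[A=52 B=4] open={R2,R3,R6,R7,R8}
Step 12: cancel R7 -> on_hand[A=52 B=24] avail[A=52 B=11] open={R2,R3,R6,R8}
Final available[A] = 52

Answer: 52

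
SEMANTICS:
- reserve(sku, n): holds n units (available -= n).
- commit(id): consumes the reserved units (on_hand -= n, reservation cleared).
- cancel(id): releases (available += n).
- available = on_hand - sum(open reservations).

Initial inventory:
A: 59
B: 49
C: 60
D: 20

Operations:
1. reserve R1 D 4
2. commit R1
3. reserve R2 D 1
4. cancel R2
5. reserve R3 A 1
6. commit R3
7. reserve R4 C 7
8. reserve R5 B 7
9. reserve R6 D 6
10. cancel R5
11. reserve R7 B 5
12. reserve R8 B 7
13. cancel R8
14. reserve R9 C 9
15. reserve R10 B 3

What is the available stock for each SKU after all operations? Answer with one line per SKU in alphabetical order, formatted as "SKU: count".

Answer: A: 58
B: 41
C: 44
D: 10

Derivation:
Step 1: reserve R1 D 4 -> on_hand[A=59 B=49 C=60 D=20] avail[A=59 B=49 C=60 D=16] open={R1}
Step 2: commit R1 -> on_hand[A=59 B=49 C=60 D=16] avail[A=59 B=49 C=60 D=16] open={}
Step 3: reserve R2 D 1 -> on_hand[A=59 B=49 C=60 D=16] avail[A=59 B=49 C=60 D=15] open={R2}
Step 4: cancel R2 -> on_hand[A=59 B=49 C=60 D=16] avail[A=59 B=49 C=60 D=16] open={}
Step 5: reserve R3 A 1 -> on_hand[A=59 B=49 C=60 D=16] avail[A=58 B=49 C=60 D=16] open={R3}
Step 6: commit R3 -> on_hand[A=58 B=49 C=60 D=16] avail[A=58 B=49 C=60 D=16] open={}
Step 7: reserve R4 C 7 -> on_hand[A=58 B=49 C=60 D=16] avail[A=58 B=49 C=53 D=16] open={R4}
Step 8: reserve R5 B 7 -> on_hand[A=58 B=49 C=60 D=16] avail[A=58 B=42 C=53 D=16] open={R4,R5}
Step 9: reserve R6 D 6 -> on_hand[A=58 B=49 C=60 D=16] avail[A=58 B=42 C=53 D=10] open={R4,R5,R6}
Step 10: cancel R5 -> on_hand[A=58 B=49 C=60 D=16] avail[A=58 B=49 C=53 D=10] open={R4,R6}
Step 11: reserve R7 B 5 -> on_hand[A=58 B=49 C=60 D=16] avail[A=58 B=44 C=53 D=10] open={R4,R6,R7}
Step 12: reserve R8 B 7 -> on_hand[A=58 B=49 C=60 D=16] avail[A=58 B=37 C=53 D=10] open={R4,R6,R7,R8}
Step 13: cancel R8 -> on_hand[A=58 B=49 C=60 D=16] avail[A=58 B=44 C=53 D=10] open={R4,R6,R7}
Step 14: reserve R9 C 9 -> on_hand[A=58 B=49 C=60 D=16] avail[A=58 B=44 C=44 D=10] open={R4,R6,R7,R9}
Step 15: reserve R10 B 3 -> on_hand[A=58 B=49 C=60 D=16] avail[A=58 B=41 C=44 D=10] open={R10,R4,R6,R7,R9}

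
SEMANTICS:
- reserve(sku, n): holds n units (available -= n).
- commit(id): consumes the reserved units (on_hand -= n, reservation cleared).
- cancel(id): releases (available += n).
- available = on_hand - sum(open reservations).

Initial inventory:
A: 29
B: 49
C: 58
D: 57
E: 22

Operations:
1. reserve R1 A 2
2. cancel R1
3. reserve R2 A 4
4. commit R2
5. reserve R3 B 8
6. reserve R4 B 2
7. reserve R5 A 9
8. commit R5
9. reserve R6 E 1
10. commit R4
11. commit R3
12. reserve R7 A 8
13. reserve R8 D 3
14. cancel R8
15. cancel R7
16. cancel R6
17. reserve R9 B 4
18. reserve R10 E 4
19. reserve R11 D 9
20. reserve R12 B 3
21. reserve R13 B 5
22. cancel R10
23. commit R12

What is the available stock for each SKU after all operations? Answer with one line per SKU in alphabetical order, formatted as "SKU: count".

Step 1: reserve R1 A 2 -> on_hand[A=29 B=49 C=58 D=57 E=22] avail[A=27 B=49 C=58 D=57 E=22] open={R1}
Step 2: cancel R1 -> on_hand[A=29 B=49 C=58 D=57 E=22] avail[A=29 B=49 C=58 D=57 E=22] open={}
Step 3: reserve R2 A 4 -> on_hand[A=29 B=49 C=58 D=57 E=22] avail[A=25 B=49 C=58 D=57 E=22] open={R2}
Step 4: commit R2 -> on_hand[A=25 B=49 C=58 D=57 E=22] avail[A=25 B=49 C=58 D=57 E=22] open={}
Step 5: reserve R3 B 8 -> on_hand[A=25 B=49 C=58 D=57 E=22] avail[A=25 B=41 C=58 D=57 E=22] open={R3}
Step 6: reserve R4 B 2 -> on_hand[A=25 B=49 C=58 D=57 E=22] avail[A=25 B=39 C=58 D=57 E=22] open={R3,R4}
Step 7: reserve R5 A 9 -> on_hand[A=25 B=49 C=58 D=57 E=22] avail[A=16 B=39 C=58 D=57 E=22] open={R3,R4,R5}
Step 8: commit R5 -> on_hand[A=16 B=49 C=58 D=57 E=22] avail[A=16 B=39 C=58 D=57 E=22] open={R3,R4}
Step 9: reserve R6 E 1 -> on_hand[A=16 B=49 C=58 D=57 E=22] avail[A=16 B=39 C=58 D=57 E=21] open={R3,R4,R6}
Step 10: commit R4 -> on_hand[A=16 B=47 C=58 D=57 E=22] avail[A=16 B=39 C=58 D=57 E=21] open={R3,R6}
Step 11: commit R3 -> on_hand[A=16 B=39 C=58 D=57 E=22] avail[A=16 B=39 C=58 D=57 E=21] open={R6}
Step 12: reserve R7 A 8 -> on_hand[A=16 B=39 C=58 D=57 E=22] avail[A=8 B=39 C=58 D=57 E=21] open={R6,R7}
Step 13: reserve R8 D 3 -> on_hand[A=16 B=39 C=58 D=57 E=22] avail[A=8 B=39 C=58 D=54 E=21] open={R6,R7,R8}
Step 14: cancel R8 -> on_hand[A=16 B=39 C=58 D=57 E=22] avail[A=8 B=39 C=58 D=57 E=21] open={R6,R7}
Step 15: cancel R7 -> on_hand[A=16 B=39 C=58 D=57 E=22] avail[A=16 B=39 C=58 D=57 E=21] open={R6}
Step 16: cancel R6 -> on_hand[A=16 B=39 C=58 D=57 E=22] avail[A=16 B=39 C=58 D=57 E=22] open={}
Step 17: reserve R9 B 4 -> on_hand[A=16 B=39 C=58 D=57 E=22] avail[A=16 B=35 C=58 D=57 E=22] open={R9}
Step 18: reserve R10 E 4 -> on_hand[A=16 B=39 C=58 D=57 E=22] avail[A=16 B=35 C=58 D=57 E=18] open={R10,R9}
Step 19: reserve R11 D 9 -> on_hand[A=16 B=39 C=58 D=57 E=22] avail[A=16 B=35 C=58 D=48 E=18] open={R10,R11,R9}
Step 20: reserve R12 B 3 -> on_hand[A=16 B=39 C=58 D=57 E=22] avail[A=16 B=32 C=58 D=48 E=18] open={R10,R11,R12,R9}
Step 21: reserve R13 B 5 -> on_hand[A=16 B=39 C=58 D=57 E=22] avail[A=16 B=27 C=58 D=48 E=18] open={R10,R11,R12,R13,R9}
Step 22: cancel R10 -> on_hand[A=16 B=39 C=58 D=57 E=22] avail[A=16 B=27 C=58 D=48 E=22] open={R11,R12,R13,R9}
Step 23: commit R12 -> on_hand[A=16 B=36 C=58 D=57 E=22] avail[A=16 B=27 C=58 D=48 E=22] open={R11,R13,R9}

Answer: A: 16
B: 27
C: 58
D: 48
E: 22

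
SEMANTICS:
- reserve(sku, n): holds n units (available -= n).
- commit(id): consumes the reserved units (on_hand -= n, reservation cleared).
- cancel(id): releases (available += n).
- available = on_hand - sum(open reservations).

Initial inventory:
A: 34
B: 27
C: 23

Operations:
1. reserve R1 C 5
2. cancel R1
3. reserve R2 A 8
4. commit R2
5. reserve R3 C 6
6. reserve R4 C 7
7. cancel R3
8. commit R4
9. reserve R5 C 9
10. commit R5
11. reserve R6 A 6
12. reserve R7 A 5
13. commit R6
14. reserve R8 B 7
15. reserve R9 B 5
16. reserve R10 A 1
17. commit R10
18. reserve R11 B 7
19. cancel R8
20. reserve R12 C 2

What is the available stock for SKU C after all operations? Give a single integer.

Step 1: reserve R1 C 5 -> on_hand[A=34 B=27 C=23] avail[A=34 B=27 C=18] open={R1}
Step 2: cancel R1 -> on_hand[A=34 B=27 C=23] avail[A=34 B=27 C=23] open={}
Step 3: reserve R2 A 8 -> on_hand[A=34 B=27 C=23] avail[A=26 B=27 C=23] open={R2}
Step 4: commit R2 -> on_hand[A=26 B=27 C=23] avail[A=26 B=27 C=23] open={}
Step 5: reserve R3 C 6 -> on_hand[A=26 B=27 C=23] avail[A=26 B=27 C=17] open={R3}
Step 6: reserve R4 C 7 -> on_hand[A=26 B=27 C=23] avail[A=26 B=27 C=10] open={R3,R4}
Step 7: cancel R3 -> on_hand[A=26 B=27 C=23] avail[A=26 B=27 C=16] open={R4}
Step 8: commit R4 -> on_hand[A=26 B=27 C=16] avail[A=26 B=27 C=16] open={}
Step 9: reserve R5 C 9 -> on_hand[A=26 B=27 C=16] avail[A=26 B=27 C=7] open={R5}
Step 10: commit R5 -> on_hand[A=26 B=27 C=7] avail[A=26 B=27 C=7] open={}
Step 11: reserve R6 A 6 -> on_hand[A=26 B=27 C=7] avail[A=20 B=27 C=7] open={R6}
Step 12: reserve R7 A 5 -> on_hand[A=26 B=27 C=7] avail[A=15 B=27 C=7] open={R6,R7}
Step 13: commit R6 -> on_hand[A=20 B=27 C=7] avail[A=15 B=27 C=7] open={R7}
Step 14: reserve R8 B 7 -> on_hand[A=20 B=27 C=7] avail[A=15 B=20 C=7] open={R7,R8}
Step 15: reserve R9 B 5 -> on_hand[A=20 B=27 C=7] avail[A=15 B=15 C=7] open={R7,R8,R9}
Step 16: reserve R10 A 1 -> on_hand[A=20 B=27 C=7] avail[A=14 B=15 C=7] open={R10,R7,R8,R9}
Step 17: commit R10 -> on_hand[A=19 B=27 C=7] avail[A=14 B=15 C=7] open={R7,R8,R9}
Step 18: reserve R11 B 7 -> on_hand[A=19 B=27 C=7] avail[A=14 B=8 C=7] open={R11,R7,R8,R9}
Step 19: cancel R8 -> on_hand[A=19 B=27 C=7] avail[A=14 B=15 C=7] open={R11,R7,R9}
Step 20: reserve R12 C 2 -> on_hand[A=19 B=27 C=7] avail[A=14 B=15 C=5] open={R11,R12,R7,R9}
Final available[C] = 5

Answer: 5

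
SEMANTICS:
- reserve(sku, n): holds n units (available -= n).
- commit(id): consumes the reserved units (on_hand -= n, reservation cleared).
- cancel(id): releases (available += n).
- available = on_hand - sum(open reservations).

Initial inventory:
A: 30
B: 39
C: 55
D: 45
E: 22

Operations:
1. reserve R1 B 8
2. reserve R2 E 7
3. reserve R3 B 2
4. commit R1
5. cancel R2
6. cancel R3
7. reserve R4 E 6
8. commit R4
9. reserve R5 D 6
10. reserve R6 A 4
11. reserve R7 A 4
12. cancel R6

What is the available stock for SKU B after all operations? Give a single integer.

Answer: 31

Derivation:
Step 1: reserve R1 B 8 -> on_hand[A=30 B=39 C=55 D=45 E=22] avail[A=30 B=31 C=55 D=45 E=22] open={R1}
Step 2: reserve R2 E 7 -> on_hand[A=30 B=39 C=55 D=45 E=22] avail[A=30 B=31 C=55 D=45 E=15] open={R1,R2}
Step 3: reserve R3 B 2 -> on_hand[A=30 B=39 C=55 D=45 E=22] avail[A=30 B=29 C=55 D=45 E=15] open={R1,R2,R3}
Step 4: commit R1 -> on_hand[A=30 B=31 C=55 D=45 E=22] avail[A=30 B=29 C=55 D=45 E=15] open={R2,R3}
Step 5: cancel R2 -> on_hand[A=30 B=31 C=55 D=45 E=22] avail[A=30 B=29 C=55 D=45 E=22] open={R3}
Step 6: cancel R3 -> on_hand[A=30 B=31 C=55 D=45 E=22] avail[A=30 B=31 C=55 D=45 E=22] open={}
Step 7: reserve R4 E 6 -> on_hand[A=30 B=31 C=55 D=45 E=22] avail[A=30 B=31 C=55 D=45 E=16] open={R4}
Step 8: commit R4 -> on_hand[A=30 B=31 C=55 D=45 E=16] avail[A=30 B=31 C=55 D=45 E=16] open={}
Step 9: reserve R5 D 6 -> on_hand[A=30 B=31 C=55 D=45 E=16] avail[A=30 B=31 C=55 D=39 E=16] open={R5}
Step 10: reserve R6 A 4 -> on_hand[A=30 B=31 C=55 D=45 E=16] avail[A=26 B=31 C=55 D=39 E=16] open={R5,R6}
Step 11: reserve R7 A 4 -> on_hand[A=30 B=31 C=55 D=45 E=16] avail[A=22 B=31 C=55 D=39 E=16] open={R5,R6,R7}
Step 12: cancel R6 -> on_hand[A=30 B=31 C=55 D=45 E=16] avail[A=26 B=31 C=55 D=39 E=16] open={R5,R7}
Final available[B] = 31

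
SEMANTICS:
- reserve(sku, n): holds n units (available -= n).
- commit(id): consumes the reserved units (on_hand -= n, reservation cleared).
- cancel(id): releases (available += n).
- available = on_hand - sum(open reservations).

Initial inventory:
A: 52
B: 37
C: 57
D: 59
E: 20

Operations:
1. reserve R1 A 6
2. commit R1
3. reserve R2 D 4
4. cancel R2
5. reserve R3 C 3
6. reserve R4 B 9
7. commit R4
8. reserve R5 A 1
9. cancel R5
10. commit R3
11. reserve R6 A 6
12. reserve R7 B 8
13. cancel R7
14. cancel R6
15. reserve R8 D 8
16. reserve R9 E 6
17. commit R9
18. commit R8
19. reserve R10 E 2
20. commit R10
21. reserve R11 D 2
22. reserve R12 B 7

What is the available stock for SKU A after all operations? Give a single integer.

Step 1: reserve R1 A 6 -> on_hand[A=52 B=37 C=57 D=59 E=20] avail[A=46 B=37 C=57 D=59 E=20] open={R1}
Step 2: commit R1 -> on_hand[A=46 B=37 C=57 D=59 E=20] avail[A=46 B=37 C=57 D=59 E=20] open={}
Step 3: reserve R2 D 4 -> on_hand[A=46 B=37 C=57 D=59 E=20] avail[A=46 B=37 C=57 D=55 E=20] open={R2}
Step 4: cancel R2 -> on_hand[A=46 B=37 C=57 D=59 E=20] avail[A=46 B=37 C=57 D=59 E=20] open={}
Step 5: reserve R3 C 3 -> on_hand[A=46 B=37 C=57 D=59 E=20] avail[A=46 B=37 C=54 D=59 E=20] open={R3}
Step 6: reserve R4 B 9 -> on_hand[A=46 B=37 C=57 D=59 E=20] avail[A=46 B=28 C=54 D=59 E=20] open={R3,R4}
Step 7: commit R4 -> on_hand[A=46 B=28 C=57 D=59 E=20] avail[A=46 B=28 C=54 D=59 E=20] open={R3}
Step 8: reserve R5 A 1 -> on_hand[A=46 B=28 C=57 D=59 E=20] avail[A=45 B=28 C=54 D=59 E=20] open={R3,R5}
Step 9: cancel R5 -> on_hand[A=46 B=28 C=57 D=59 E=20] avail[A=46 B=28 C=54 D=59 E=20] open={R3}
Step 10: commit R3 -> on_hand[A=46 B=28 C=54 D=59 E=20] avail[A=46 B=28 C=54 D=59 E=20] open={}
Step 11: reserve R6 A 6 -> on_hand[A=46 B=28 C=54 D=59 E=20] avail[A=40 B=28 C=54 D=59 E=20] open={R6}
Step 12: reserve R7 B 8 -> on_hand[A=46 B=28 C=54 D=59 E=20] avail[A=40 B=20 C=54 D=59 E=20] open={R6,R7}
Step 13: cancel R7 -> on_hand[A=46 B=28 C=54 D=59 E=20] avail[A=40 B=28 C=54 D=59 E=20] open={R6}
Step 14: cancel R6 -> on_hand[A=46 B=28 C=54 D=59 E=20] avail[A=46 B=28 C=54 D=59 E=20] open={}
Step 15: reserve R8 D 8 -> on_hand[A=46 B=28 C=54 D=59 E=20] avail[A=46 B=28 C=54 D=51 E=20] open={R8}
Step 16: reserve R9 E 6 -> on_hand[A=46 B=28 C=54 D=59 E=20] avail[A=46 B=28 C=54 D=51 E=14] open={R8,R9}
Step 17: commit R9 -> on_hand[A=46 B=28 C=54 D=59 E=14] avail[A=46 B=28 C=54 D=51 E=14] open={R8}
Step 18: commit R8 -> on_hand[A=46 B=28 C=54 D=51 E=14] avail[A=46 B=28 C=54 D=51 E=14] open={}
Step 19: reserve R10 E 2 -> on_hand[A=46 B=28 C=54 D=51 E=14] avail[A=46 B=28 C=54 D=51 E=12] open={R10}
Step 20: commit R10 -> on_hand[A=46 B=28 C=54 D=51 E=12] avail[A=46 B=28 C=54 D=51 E=12] open={}
Step 21: reserve R11 D 2 -> on_hand[A=46 B=28 C=54 D=51 E=12] avail[A=46 B=28 C=54 D=49 E=12] open={R11}
Step 22: reserve R12 B 7 -> on_hand[A=46 B=28 C=54 D=51 E=12] avail[A=46 B=21 C=54 D=49 E=12] open={R11,R12}
Final available[A] = 46

Answer: 46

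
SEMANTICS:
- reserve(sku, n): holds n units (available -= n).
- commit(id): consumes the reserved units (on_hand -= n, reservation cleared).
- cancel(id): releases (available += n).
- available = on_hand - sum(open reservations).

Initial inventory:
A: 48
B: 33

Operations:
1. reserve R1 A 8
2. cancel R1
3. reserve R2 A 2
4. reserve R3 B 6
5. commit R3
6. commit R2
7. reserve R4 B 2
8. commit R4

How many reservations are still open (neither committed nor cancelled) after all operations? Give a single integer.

Answer: 0

Derivation:
Step 1: reserve R1 A 8 -> on_hand[A=48 B=33] avail[A=40 B=33] open={R1}
Step 2: cancel R1 -> on_hand[A=48 B=33] avail[A=48 B=33] open={}
Step 3: reserve R2 A 2 -> on_hand[A=48 B=33] avail[A=46 B=33] open={R2}
Step 4: reserve R3 B 6 -> on_hand[A=48 B=33] avail[A=46 B=27] open={R2,R3}
Step 5: commit R3 -> on_hand[A=48 B=27] avail[A=46 B=27] open={R2}
Step 6: commit R2 -> on_hand[A=46 B=27] avail[A=46 B=27] open={}
Step 7: reserve R4 B 2 -> on_hand[A=46 B=27] avail[A=46 B=25] open={R4}
Step 8: commit R4 -> on_hand[A=46 B=25] avail[A=46 B=25] open={}
Open reservations: [] -> 0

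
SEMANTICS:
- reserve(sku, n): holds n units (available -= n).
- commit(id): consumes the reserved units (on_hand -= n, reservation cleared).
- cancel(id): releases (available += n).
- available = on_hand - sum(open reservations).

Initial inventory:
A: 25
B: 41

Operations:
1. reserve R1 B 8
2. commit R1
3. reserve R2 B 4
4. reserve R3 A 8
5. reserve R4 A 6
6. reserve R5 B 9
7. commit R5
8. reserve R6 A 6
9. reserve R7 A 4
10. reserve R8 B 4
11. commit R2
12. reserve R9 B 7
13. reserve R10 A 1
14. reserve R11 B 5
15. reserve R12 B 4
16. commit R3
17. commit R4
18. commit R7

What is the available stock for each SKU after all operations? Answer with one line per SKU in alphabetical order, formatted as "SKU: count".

Answer: A: 0
B: 0

Derivation:
Step 1: reserve R1 B 8 -> on_hand[A=25 B=41] avail[A=25 B=33] open={R1}
Step 2: commit R1 -> on_hand[A=25 B=33] avail[A=25 B=33] open={}
Step 3: reserve R2 B 4 -> on_hand[A=25 B=33] avail[A=25 B=29] open={R2}
Step 4: reserve R3 A 8 -> on_hand[A=25 B=33] avail[A=17 B=29] open={R2,R3}
Step 5: reserve R4 A 6 -> on_hand[A=25 B=33] avail[A=11 B=29] open={R2,R3,R4}
Step 6: reserve R5 B 9 -> on_hand[A=25 B=33] avail[A=11 B=20] open={R2,R3,R4,R5}
Step 7: commit R5 -> on_hand[A=25 B=24] avail[A=11 B=20] open={R2,R3,R4}
Step 8: reserve R6 A 6 -> on_hand[A=25 B=24] avail[A=5 B=20] open={R2,R3,R4,R6}
Step 9: reserve R7 A 4 -> on_hand[A=25 B=24] avail[A=1 B=20] open={R2,R3,R4,R6,R7}
Step 10: reserve R8 B 4 -> on_hand[A=25 B=24] avail[A=1 B=16] open={R2,R3,R4,R6,R7,R8}
Step 11: commit R2 -> on_hand[A=25 B=20] avail[A=1 B=16] open={R3,R4,R6,R7,R8}
Step 12: reserve R9 B 7 -> on_hand[A=25 B=20] avail[A=1 B=9] open={R3,R4,R6,R7,R8,R9}
Step 13: reserve R10 A 1 -> on_hand[A=25 B=20] avail[A=0 B=9] open={R10,R3,R4,R6,R7,R8,R9}
Step 14: reserve R11 B 5 -> on_hand[A=25 B=20] avail[A=0 B=4] open={R10,R11,R3,R4,R6,R7,R8,R9}
Step 15: reserve R12 B 4 -> on_hand[A=25 B=20] avail[A=0 B=0] open={R10,R11,R12,R3,R4,R6,R7,R8,R9}
Step 16: commit R3 -> on_hand[A=17 B=20] avail[A=0 B=0] open={R10,R11,R12,R4,R6,R7,R8,R9}
Step 17: commit R4 -> on_hand[A=11 B=20] avail[A=0 B=0] open={R10,R11,R12,R6,R7,R8,R9}
Step 18: commit R7 -> on_hand[A=7 B=20] avail[A=0 B=0] open={R10,R11,R12,R6,R8,R9}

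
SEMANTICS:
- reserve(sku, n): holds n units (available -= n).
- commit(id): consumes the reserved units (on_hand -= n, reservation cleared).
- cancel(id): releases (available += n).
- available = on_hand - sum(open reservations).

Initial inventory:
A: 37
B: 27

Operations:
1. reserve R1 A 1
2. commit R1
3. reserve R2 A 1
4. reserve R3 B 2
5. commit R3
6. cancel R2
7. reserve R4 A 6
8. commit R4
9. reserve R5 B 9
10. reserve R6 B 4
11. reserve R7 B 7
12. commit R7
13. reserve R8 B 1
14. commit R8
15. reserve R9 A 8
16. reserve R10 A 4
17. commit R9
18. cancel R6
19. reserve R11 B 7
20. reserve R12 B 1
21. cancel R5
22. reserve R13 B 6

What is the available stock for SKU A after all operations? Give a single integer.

Step 1: reserve R1 A 1 -> on_hand[A=37 B=27] avail[A=36 B=27] open={R1}
Step 2: commit R1 -> on_hand[A=36 B=27] avail[A=36 B=27] open={}
Step 3: reserve R2 A 1 -> on_hand[A=36 B=27] avail[A=35 B=27] open={R2}
Step 4: reserve R3 B 2 -> on_hand[A=36 B=27] avail[A=35 B=25] open={R2,R3}
Step 5: commit R3 -> on_hand[A=36 B=25] avail[A=35 B=25] open={R2}
Step 6: cancel R2 -> on_hand[A=36 B=25] avail[A=36 B=25] open={}
Step 7: reserve R4 A 6 -> on_hand[A=36 B=25] avail[A=30 B=25] open={R4}
Step 8: commit R4 -> on_hand[A=30 B=25] avail[A=30 B=25] open={}
Step 9: reserve R5 B 9 -> on_hand[A=30 B=25] avail[A=30 B=16] open={R5}
Step 10: reserve R6 B 4 -> on_hand[A=30 B=25] avail[A=30 B=12] open={R5,R6}
Step 11: reserve R7 B 7 -> on_hand[A=30 B=25] avail[A=30 B=5] open={R5,R6,R7}
Step 12: commit R7 -> on_hand[A=30 B=18] avail[A=30 B=5] open={R5,R6}
Step 13: reserve R8 B 1 -> on_hand[A=30 B=18] avail[A=30 B=4] open={R5,R6,R8}
Step 14: commit R8 -> on_hand[A=30 B=17] avail[A=30 B=4] open={R5,R6}
Step 15: reserve R9 A 8 -> on_hand[A=30 B=17] avail[A=22 B=4] open={R5,R6,R9}
Step 16: reserve R10 A 4 -> on_hand[A=30 B=17] avail[A=18 B=4] open={R10,R5,R6,R9}
Step 17: commit R9 -> on_hand[A=22 B=17] avail[A=18 B=4] open={R10,R5,R6}
Step 18: cancel R6 -> on_hand[A=22 B=17] avail[A=18 B=8] open={R10,R5}
Step 19: reserve R11 B 7 -> on_hand[A=22 B=17] avail[A=18 B=1] open={R10,R11,R5}
Step 20: reserve R12 B 1 -> on_hand[A=22 B=17] avail[A=18 B=0] open={R10,R11,R12,R5}
Step 21: cancel R5 -> on_hand[A=22 B=17] avail[A=18 B=9] open={R10,R11,R12}
Step 22: reserve R13 B 6 -> on_hand[A=22 B=17] avail[A=18 B=3] open={R10,R11,R12,R13}
Final available[A] = 18

Answer: 18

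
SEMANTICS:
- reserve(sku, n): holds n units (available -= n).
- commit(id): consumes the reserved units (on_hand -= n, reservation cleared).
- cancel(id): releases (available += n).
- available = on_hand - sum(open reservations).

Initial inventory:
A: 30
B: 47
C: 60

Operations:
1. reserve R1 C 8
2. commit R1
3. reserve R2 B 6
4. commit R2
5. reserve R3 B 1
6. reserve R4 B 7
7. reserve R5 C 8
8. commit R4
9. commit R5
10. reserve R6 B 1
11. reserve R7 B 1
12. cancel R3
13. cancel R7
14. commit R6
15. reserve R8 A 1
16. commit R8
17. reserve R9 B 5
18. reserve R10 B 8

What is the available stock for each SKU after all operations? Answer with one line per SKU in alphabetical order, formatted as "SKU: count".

Answer: A: 29
B: 20
C: 44

Derivation:
Step 1: reserve R1 C 8 -> on_hand[A=30 B=47 C=60] avail[A=30 B=47 C=52] open={R1}
Step 2: commit R1 -> on_hand[A=30 B=47 C=52] avail[A=30 B=47 C=52] open={}
Step 3: reserve R2 B 6 -> on_hand[A=30 B=47 C=52] avail[A=30 B=41 C=52] open={R2}
Step 4: commit R2 -> on_hand[A=30 B=41 C=52] avail[A=30 B=41 C=52] open={}
Step 5: reserve R3 B 1 -> on_hand[A=30 B=41 C=52] avail[A=30 B=40 C=52] open={R3}
Step 6: reserve R4 B 7 -> on_hand[A=30 B=41 C=52] avail[A=30 B=33 C=52] open={R3,R4}
Step 7: reserve R5 C 8 -> on_hand[A=30 B=41 C=52] avail[A=30 B=33 C=44] open={R3,R4,R5}
Step 8: commit R4 -> on_hand[A=30 B=34 C=52] avail[A=30 B=33 C=44] open={R3,R5}
Step 9: commit R5 -> on_hand[A=30 B=34 C=44] avail[A=30 B=33 C=44] open={R3}
Step 10: reserve R6 B 1 -> on_hand[A=30 B=34 C=44] avail[A=30 B=32 C=44] open={R3,R6}
Step 11: reserve R7 B 1 -> on_hand[A=30 B=34 C=44] avail[A=30 B=31 C=44] open={R3,R6,R7}
Step 12: cancel R3 -> on_hand[A=30 B=34 C=44] avail[A=30 B=32 C=44] open={R6,R7}
Step 13: cancel R7 -> on_hand[A=30 B=34 C=44] avail[A=30 B=33 C=44] open={R6}
Step 14: commit R6 -> on_hand[A=30 B=33 C=44] avail[A=30 B=33 C=44] open={}
Step 15: reserve R8 A 1 -> on_hand[A=30 B=33 C=44] avail[A=29 B=33 C=44] open={R8}
Step 16: commit R8 -> on_hand[A=29 B=33 C=44] avail[A=29 B=33 C=44] open={}
Step 17: reserve R9 B 5 -> on_hand[A=29 B=33 C=44] avail[A=29 B=28 C=44] open={R9}
Step 18: reserve R10 B 8 -> on_hand[A=29 B=33 C=44] avail[A=29 B=20 C=44] open={R10,R9}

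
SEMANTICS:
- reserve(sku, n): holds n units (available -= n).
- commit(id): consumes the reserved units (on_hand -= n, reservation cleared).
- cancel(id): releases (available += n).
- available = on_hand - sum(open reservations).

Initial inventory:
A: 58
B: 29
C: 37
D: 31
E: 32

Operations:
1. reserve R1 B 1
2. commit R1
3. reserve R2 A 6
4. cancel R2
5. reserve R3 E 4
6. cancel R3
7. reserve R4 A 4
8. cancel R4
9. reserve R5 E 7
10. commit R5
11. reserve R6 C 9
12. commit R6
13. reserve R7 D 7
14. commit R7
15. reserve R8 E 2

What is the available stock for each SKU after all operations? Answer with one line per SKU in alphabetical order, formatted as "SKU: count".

Step 1: reserve R1 B 1 -> on_hand[A=58 B=29 C=37 D=31 E=32] avail[A=58 B=28 C=37 D=31 E=32] open={R1}
Step 2: commit R1 -> on_hand[A=58 B=28 C=37 D=31 E=32] avail[A=58 B=28 C=37 D=31 E=32] open={}
Step 3: reserve R2 A 6 -> on_hand[A=58 B=28 C=37 D=31 E=32] avail[A=52 B=28 C=37 D=31 E=32] open={R2}
Step 4: cancel R2 -> on_hand[A=58 B=28 C=37 D=31 E=32] avail[A=58 B=28 C=37 D=31 E=32] open={}
Step 5: reserve R3 E 4 -> on_hand[A=58 B=28 C=37 D=31 E=32] avail[A=58 B=28 C=37 D=31 E=28] open={R3}
Step 6: cancel R3 -> on_hand[A=58 B=28 C=37 D=31 E=32] avail[A=58 B=28 C=37 D=31 E=32] open={}
Step 7: reserve R4 A 4 -> on_hand[A=58 B=28 C=37 D=31 E=32] avail[A=54 B=28 C=37 D=31 E=32] open={R4}
Step 8: cancel R4 -> on_hand[A=58 B=28 C=37 D=31 E=32] avail[A=58 B=28 C=37 D=31 E=32] open={}
Step 9: reserve R5 E 7 -> on_hand[A=58 B=28 C=37 D=31 E=32] avail[A=58 B=28 C=37 D=31 E=25] open={R5}
Step 10: commit R5 -> on_hand[A=58 B=28 C=37 D=31 E=25] avail[A=58 B=28 C=37 D=31 E=25] open={}
Step 11: reserve R6 C 9 -> on_hand[A=58 B=28 C=37 D=31 E=25] avail[A=58 B=28 C=28 D=31 E=25] open={R6}
Step 12: commit R6 -> on_hand[A=58 B=28 C=28 D=31 E=25] avail[A=58 B=28 C=28 D=31 E=25] open={}
Step 13: reserve R7 D 7 -> on_hand[A=58 B=28 C=28 D=31 E=25] avail[A=58 B=28 C=28 D=24 E=25] open={R7}
Step 14: commit R7 -> on_hand[A=58 B=28 C=28 D=24 E=25] avail[A=58 B=28 C=28 D=24 E=25] open={}
Step 15: reserve R8 E 2 -> on_hand[A=58 B=28 C=28 D=24 E=25] avail[A=58 B=28 C=28 D=24 E=23] open={R8}

Answer: A: 58
B: 28
C: 28
D: 24
E: 23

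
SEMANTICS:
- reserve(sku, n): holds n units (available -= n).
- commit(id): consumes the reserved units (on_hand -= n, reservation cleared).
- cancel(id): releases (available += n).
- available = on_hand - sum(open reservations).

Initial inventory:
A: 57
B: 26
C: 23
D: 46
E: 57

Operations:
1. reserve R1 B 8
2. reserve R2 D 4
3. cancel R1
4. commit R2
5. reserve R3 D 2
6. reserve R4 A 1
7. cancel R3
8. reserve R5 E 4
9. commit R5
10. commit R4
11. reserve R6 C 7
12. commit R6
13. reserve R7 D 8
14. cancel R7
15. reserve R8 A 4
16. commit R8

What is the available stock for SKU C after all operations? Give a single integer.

Answer: 16

Derivation:
Step 1: reserve R1 B 8 -> on_hand[A=57 B=26 C=23 D=46 E=57] avail[A=57 B=18 C=23 D=46 E=57] open={R1}
Step 2: reserve R2 D 4 -> on_hand[A=57 B=26 C=23 D=46 E=57] avail[A=57 B=18 C=23 D=42 E=57] open={R1,R2}
Step 3: cancel R1 -> on_hand[A=57 B=26 C=23 D=46 E=57] avail[A=57 B=26 C=23 D=42 E=57] open={R2}
Step 4: commit R2 -> on_hand[A=57 B=26 C=23 D=42 E=57] avail[A=57 B=26 C=23 D=42 E=57] open={}
Step 5: reserve R3 D 2 -> on_hand[A=57 B=26 C=23 D=42 E=57] avail[A=57 B=26 C=23 D=40 E=57] open={R3}
Step 6: reserve R4 A 1 -> on_hand[A=57 B=26 C=23 D=42 E=57] avail[A=56 B=26 C=23 D=40 E=57] open={R3,R4}
Step 7: cancel R3 -> on_hand[A=57 B=26 C=23 D=42 E=57] avail[A=56 B=26 C=23 D=42 E=57] open={R4}
Step 8: reserve R5 E 4 -> on_hand[A=57 B=26 C=23 D=42 E=57] avail[A=56 B=26 C=23 D=42 E=53] open={R4,R5}
Step 9: commit R5 -> on_hand[A=57 B=26 C=23 D=42 E=53] avail[A=56 B=26 C=23 D=42 E=53] open={R4}
Step 10: commit R4 -> on_hand[A=56 B=26 C=23 D=42 E=53] avail[A=56 B=26 C=23 D=42 E=53] open={}
Step 11: reserve R6 C 7 -> on_hand[A=56 B=26 C=23 D=42 E=53] avail[A=56 B=26 C=16 D=42 E=53] open={R6}
Step 12: commit R6 -> on_hand[A=56 B=26 C=16 D=42 E=53] avail[A=56 B=26 C=16 D=42 E=53] open={}
Step 13: reserve R7 D 8 -> on_hand[A=56 B=26 C=16 D=42 E=53] avail[A=56 B=26 C=16 D=34 E=53] open={R7}
Step 14: cancel R7 -> on_hand[A=56 B=26 C=16 D=42 E=53] avail[A=56 B=26 C=16 D=42 E=53] open={}
Step 15: reserve R8 A 4 -> on_hand[A=56 B=26 C=16 D=42 E=53] avail[A=52 B=26 C=16 D=42 E=53] open={R8}
Step 16: commit R8 -> on_hand[A=52 B=26 C=16 D=42 E=53] avail[A=52 B=26 C=16 D=42 E=53] open={}
Final available[C] = 16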